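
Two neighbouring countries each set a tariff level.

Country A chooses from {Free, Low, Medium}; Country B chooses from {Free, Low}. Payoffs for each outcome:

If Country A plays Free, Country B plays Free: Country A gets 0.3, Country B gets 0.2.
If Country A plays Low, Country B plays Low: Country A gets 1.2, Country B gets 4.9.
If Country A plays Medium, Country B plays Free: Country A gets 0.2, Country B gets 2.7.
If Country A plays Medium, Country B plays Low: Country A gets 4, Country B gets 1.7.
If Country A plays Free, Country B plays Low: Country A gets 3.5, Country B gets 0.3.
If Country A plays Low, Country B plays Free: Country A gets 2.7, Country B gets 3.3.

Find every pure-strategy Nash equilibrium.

none

Country A against Free: payoffs 0.3, 2.7, 0.2 → best response Low.
Country A against Low: payoffs 3.5, 1.2, 4 → best response Medium.
Country B against Free: payoffs 0.2, 0.3 → best response Low.
Country B against Low: payoffs 3.3, 4.9 → best response Low.
Country B against Medium: payoffs 2.7, 1.7 → best response Free.
No profile is a mutual best response for all players.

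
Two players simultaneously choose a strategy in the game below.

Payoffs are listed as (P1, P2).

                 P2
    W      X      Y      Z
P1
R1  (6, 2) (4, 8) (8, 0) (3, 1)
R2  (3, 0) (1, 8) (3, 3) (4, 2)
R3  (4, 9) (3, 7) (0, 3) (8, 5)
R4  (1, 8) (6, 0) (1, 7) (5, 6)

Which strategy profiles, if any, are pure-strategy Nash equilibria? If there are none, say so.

(R1, W): P2 can switch to X (2 → 8). Not NE.
(R1, X): P1 can switch to R4 (4 → 6). Not NE.
(R1, Y): P2 can switch to W (0 → 2). Not NE.
(R1, Z): P1 can switch to R2 (3 → 4). Not NE.
(R2, W): P1 can switch to R1 (3 → 6). Not NE.
(R2, X): P1 can switch to R1 (1 → 4). Not NE.
(The remaining 10 profiles each have a profitable deviation by the same check.)

This game has no pure Nash equilibrium.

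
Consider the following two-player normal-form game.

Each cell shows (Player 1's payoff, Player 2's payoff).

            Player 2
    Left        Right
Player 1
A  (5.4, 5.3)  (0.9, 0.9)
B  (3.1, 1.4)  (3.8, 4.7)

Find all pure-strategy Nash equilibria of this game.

The pure Nash equilibria are (A, Left); (B, Right).

For each strategy profile, look for a profitable unilateral deviation.
(A, Left): Player 1 gets 5.4, best alternative 3.1; Player 2 gets 5.3, best alternative 0.9. No profitable deviation — NE.
(A, Right): Player 1 can switch to B (0.9 → 3.8). Not NE.
(B, Left): Player 1 can switch to A (3.1 → 5.4). Not NE.
(B, Right): Player 1 gets 3.8, best alternative 0.9; Player 2 gets 4.7, best alternative 1.4. No profitable deviation — NE.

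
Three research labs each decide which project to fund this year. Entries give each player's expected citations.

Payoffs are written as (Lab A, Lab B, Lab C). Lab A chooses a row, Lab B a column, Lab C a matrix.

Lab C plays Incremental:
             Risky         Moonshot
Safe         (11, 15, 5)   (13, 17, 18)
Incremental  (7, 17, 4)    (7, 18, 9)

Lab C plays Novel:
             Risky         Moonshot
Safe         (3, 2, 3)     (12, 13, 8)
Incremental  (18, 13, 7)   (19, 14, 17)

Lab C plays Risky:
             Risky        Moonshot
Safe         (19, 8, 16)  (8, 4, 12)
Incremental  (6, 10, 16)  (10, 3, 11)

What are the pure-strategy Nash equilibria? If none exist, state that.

Lab A against (Risky, Incremental): payoffs 11, 7 → best response Safe.
Lab A against (Risky, Novel): payoffs 3, 18 → best response Incremental.
Lab A against (Risky, Risky): payoffs 19, 6 → best response Safe.
Lab A against (Moonshot, Incremental): payoffs 13, 7 → best response Safe.
Lab A against (Moonshot, Novel): payoffs 12, 19 → best response Incremental.
Lab A against (Moonshot, Risky): payoffs 8, 10 → best response Incremental.
Lab B against (Safe, Incremental): payoffs 15, 17 → best response Moonshot.
Lab B against (Safe, Novel): payoffs 2, 13 → best response Moonshot.
Lab B against (Safe, Risky): payoffs 8, 4 → best response Risky.
Lab B against (Incremental, Incremental): payoffs 17, 18 → best response Moonshot.
Lab B against (Incremental, Novel): payoffs 13, 14 → best response Moonshot.
Lab B against (Incremental, Risky): payoffs 10, 3 → best response Risky.
Lab C against (Safe, Risky): payoffs 5, 3, 16 → best response Risky.
Lab C against (Safe, Moonshot): payoffs 18, 8, 12 → best response Incremental.
Lab C against (Incremental, Risky): payoffs 4, 7, 16 → best response Risky.
Lab C against (Incremental, Moonshot): payoffs 9, 17, 11 → best response Novel.
Mutual best responses: (Safe, Risky, Risky); (Safe, Moonshot, Incremental); (Incremental, Moonshot, Novel).

(Safe, Risky, Risky); (Safe, Moonshot, Incremental); (Incremental, Moonshot, Novel)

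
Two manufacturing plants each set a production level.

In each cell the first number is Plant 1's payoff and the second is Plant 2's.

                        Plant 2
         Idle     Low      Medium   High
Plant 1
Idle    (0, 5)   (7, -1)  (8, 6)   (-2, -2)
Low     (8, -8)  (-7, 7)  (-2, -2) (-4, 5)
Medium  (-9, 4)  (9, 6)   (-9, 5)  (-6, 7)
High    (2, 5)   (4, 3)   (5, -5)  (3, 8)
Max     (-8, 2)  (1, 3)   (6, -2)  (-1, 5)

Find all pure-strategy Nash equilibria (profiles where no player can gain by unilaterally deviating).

For each player, find the best response to each opponent profile; mutual best responses are the pure NE.
Plant 1 against Idle: payoffs 0, 8, -9, 2, -8 → best response Low.
Plant 1 against Low: payoffs 7, -7, 9, 4, 1 → best response Medium.
Plant 1 against Medium: payoffs 8, -2, -9, 5, 6 → best response Idle.
Plant 1 against High: payoffs -2, -4, -6, 3, -1 → best response High.
Plant 2 against Idle: payoffs 5, -1, 6, -2 → best response Medium.
Plant 2 against Low: payoffs -8, 7, -2, 5 → best response Low.
Plant 2 against Medium: payoffs 4, 6, 5, 7 → best response High.
Plant 2 against High: payoffs 5, 3, -5, 8 → best response High.
Plant 2 against Max: payoffs 2, 3, -2, 5 → best response High.
Mutual best responses: (Idle, Medium); (High, High).

(Idle, Medium) and (High, High)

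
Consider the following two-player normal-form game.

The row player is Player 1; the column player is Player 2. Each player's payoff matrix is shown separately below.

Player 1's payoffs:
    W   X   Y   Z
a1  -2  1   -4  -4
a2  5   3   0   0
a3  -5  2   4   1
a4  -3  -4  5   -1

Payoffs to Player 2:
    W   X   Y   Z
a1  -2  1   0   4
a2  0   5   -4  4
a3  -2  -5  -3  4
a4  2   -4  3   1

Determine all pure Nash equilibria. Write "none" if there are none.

Mark each player's best response to every combination of opponents' strategies; a profile where every player is best-responding is a pure Nash equilibrium.
Player 1 against W: payoffs -2, 5, -5, -3 → best response a2.
Player 1 against X: payoffs 1, 3, 2, -4 → best response a2.
Player 1 against Y: payoffs -4, 0, 4, 5 → best response a4.
Player 1 against Z: payoffs -4, 0, 1, -1 → best response a3.
Player 2 against a1: payoffs -2, 1, 0, 4 → best response Z.
Player 2 against a2: payoffs 0, 5, -4, 4 → best response X.
Player 2 against a3: payoffs -2, -5, -3, 4 → best response Z.
Player 2 against a4: payoffs 2, -4, 3, 1 → best response Y.
Mutual best responses: (a2, X); (a3, Z); (a4, Y).

The pure Nash equilibria are (a2, X) and (a3, Z) and (a4, Y).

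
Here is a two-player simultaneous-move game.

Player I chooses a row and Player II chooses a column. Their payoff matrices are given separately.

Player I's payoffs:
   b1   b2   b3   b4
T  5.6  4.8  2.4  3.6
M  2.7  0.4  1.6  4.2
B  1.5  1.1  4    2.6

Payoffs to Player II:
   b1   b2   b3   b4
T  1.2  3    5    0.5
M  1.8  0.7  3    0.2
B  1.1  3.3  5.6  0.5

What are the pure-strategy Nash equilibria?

The unique pure-strategy Nash equilibrium is (B, b3).

For each strategy profile, look for a profitable unilateral deviation.
(T, b1): Player II can switch to b2 (1.2 → 3). Not NE.
(T, b2): Player II can switch to b3 (3 → 5). Not NE.
(T, b3): Player I can switch to B (2.4 → 4). Not NE.
(T, b4): Player I can switch to M (3.6 → 4.2). Not NE.
(M, b1): Player I can switch to T (2.7 → 5.6). Not NE.
(M, b2): Player I can switch to T (0.4 → 4.8). Not NE.
(M, b3): Player I can switch to T (1.6 → 2.4). Not NE.
(M, b4): Player II can switch to b1 (0.2 → 1.8). Not NE.
(B, b1): Player I can switch to T (1.5 → 5.6). Not NE.
(B, b2): Player I can switch to T (1.1 → 4.8). Not NE.
(B, b3): Player I gets 4, best alternative 2.4; Player II gets 5.6, best alternative 3.3. No profitable deviation — NE.
(The remaining 1 profile has a profitable deviation by the same check.)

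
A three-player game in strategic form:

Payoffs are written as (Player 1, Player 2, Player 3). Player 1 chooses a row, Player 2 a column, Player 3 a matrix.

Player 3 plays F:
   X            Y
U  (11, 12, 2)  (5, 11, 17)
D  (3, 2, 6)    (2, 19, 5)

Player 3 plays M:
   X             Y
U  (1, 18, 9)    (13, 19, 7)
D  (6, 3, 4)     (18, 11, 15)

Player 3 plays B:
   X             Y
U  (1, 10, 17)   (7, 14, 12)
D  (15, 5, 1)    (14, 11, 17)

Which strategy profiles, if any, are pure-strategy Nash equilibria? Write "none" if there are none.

Pure NE: (D, Y, B)

Check each profile: it is a Nash equilibrium iff no player can strictly gain by switching unilaterally.
(U, X, F): Player 3 can switch to M (2 → 9). Not NE.
(U, X, M): Player 1 can switch to D (1 → 6). Not NE.
(U, X, B): Player 1 can switch to D (1 → 15). Not NE.
(U, Y, F): Player 2 can switch to X (11 → 12). Not NE.
(U, Y, M): Player 1 can switch to D (13 → 18). Not NE.
(U, Y, B): Player 1 can switch to D (7 → 14). Not NE.
(D, X, F): Player 1 can switch to U (3 → 11). Not NE.
(D, X, M): Player 2 can switch to Y (3 → 11). Not NE.
(D, X, B): Player 2 can switch to Y (5 → 11). Not NE.
(D, Y, F): Player 1 can switch to U (2 → 5). Not NE.
(D, Y, B): Player 1 gets 14, best alternative 7; Player 2 gets 11, best alternative 5; Player 3 gets 17, best alternative 15. No profitable deviation — NE.
(The remaining 1 profile has a profitable deviation by the same check.)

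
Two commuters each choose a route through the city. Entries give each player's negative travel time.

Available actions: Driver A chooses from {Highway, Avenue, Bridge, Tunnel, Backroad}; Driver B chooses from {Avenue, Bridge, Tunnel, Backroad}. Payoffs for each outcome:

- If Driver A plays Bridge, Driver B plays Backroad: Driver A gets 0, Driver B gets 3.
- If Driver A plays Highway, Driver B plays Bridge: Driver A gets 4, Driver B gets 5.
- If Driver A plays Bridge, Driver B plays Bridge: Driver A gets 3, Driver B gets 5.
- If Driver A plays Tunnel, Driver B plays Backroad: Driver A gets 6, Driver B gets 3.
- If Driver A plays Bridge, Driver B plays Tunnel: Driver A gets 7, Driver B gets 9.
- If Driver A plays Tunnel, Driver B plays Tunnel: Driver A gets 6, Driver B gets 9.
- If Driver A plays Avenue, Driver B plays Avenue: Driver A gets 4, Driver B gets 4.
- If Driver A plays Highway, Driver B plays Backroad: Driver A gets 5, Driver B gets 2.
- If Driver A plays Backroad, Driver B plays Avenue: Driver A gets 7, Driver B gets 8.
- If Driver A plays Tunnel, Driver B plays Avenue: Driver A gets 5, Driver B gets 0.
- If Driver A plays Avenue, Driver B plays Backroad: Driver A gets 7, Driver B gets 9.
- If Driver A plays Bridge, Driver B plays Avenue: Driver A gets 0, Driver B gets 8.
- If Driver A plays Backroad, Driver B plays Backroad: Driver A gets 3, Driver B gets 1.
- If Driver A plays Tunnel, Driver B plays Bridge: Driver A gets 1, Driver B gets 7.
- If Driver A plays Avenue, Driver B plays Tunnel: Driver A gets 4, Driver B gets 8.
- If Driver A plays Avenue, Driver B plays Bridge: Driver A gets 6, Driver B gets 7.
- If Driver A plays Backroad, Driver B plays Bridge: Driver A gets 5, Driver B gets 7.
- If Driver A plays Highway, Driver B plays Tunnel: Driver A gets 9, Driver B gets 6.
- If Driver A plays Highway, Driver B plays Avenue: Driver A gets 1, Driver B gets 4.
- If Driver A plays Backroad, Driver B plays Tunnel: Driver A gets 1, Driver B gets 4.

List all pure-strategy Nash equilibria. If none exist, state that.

Pure-strategy Nash equilibria: (Highway, Tunnel); (Avenue, Backroad); (Backroad, Avenue)

For each player, find the best response to each opponent profile; mutual best responses are the pure NE.
Driver A against Avenue: payoffs 1, 4, 0, 5, 7 → best response Backroad.
Driver A against Bridge: payoffs 4, 6, 3, 1, 5 → best response Avenue.
Driver A against Tunnel: payoffs 9, 4, 7, 6, 1 → best response Highway.
Driver A against Backroad: payoffs 5, 7, 0, 6, 3 → best response Avenue.
Driver B against Highway: payoffs 4, 5, 6, 2 → best response Tunnel.
Driver B against Avenue: payoffs 4, 7, 8, 9 → best response Backroad.
Driver B against Bridge: payoffs 8, 5, 9, 3 → best response Tunnel.
Driver B against Tunnel: payoffs 0, 7, 9, 3 → best response Tunnel.
Driver B against Backroad: payoffs 8, 7, 4, 1 → best response Avenue.
Mutual best responses: (Highway, Tunnel); (Avenue, Backroad); (Backroad, Avenue).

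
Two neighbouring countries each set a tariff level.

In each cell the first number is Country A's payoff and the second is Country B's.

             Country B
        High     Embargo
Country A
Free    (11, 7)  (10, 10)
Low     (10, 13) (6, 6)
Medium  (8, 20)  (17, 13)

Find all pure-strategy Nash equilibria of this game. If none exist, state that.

There is no pure-strategy Nash equilibrium.

For each player, find the best response to each opponent profile; mutual best responses are the pure NE.
Country A against High: payoffs 11, 10, 8 → best response Free.
Country A against Embargo: payoffs 10, 6, 17 → best response Medium.
Country B against Free: payoffs 7, 10 → best response Embargo.
Country B against Low: payoffs 13, 6 → best response High.
Country B against Medium: payoffs 20, 13 → best response High.
No profile is a mutual best response for all players.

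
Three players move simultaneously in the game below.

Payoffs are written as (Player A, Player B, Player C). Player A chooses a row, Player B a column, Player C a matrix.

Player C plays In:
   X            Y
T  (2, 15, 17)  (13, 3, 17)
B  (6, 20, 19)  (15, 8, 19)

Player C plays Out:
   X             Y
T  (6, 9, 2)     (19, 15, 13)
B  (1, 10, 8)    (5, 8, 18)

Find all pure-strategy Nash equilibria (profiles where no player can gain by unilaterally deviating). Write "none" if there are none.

Pure NE: (B, X, In)

(T, X, In): Player A can switch to B (2 → 6). Not NE.
(T, X, Out): Player B can switch to Y (9 → 15). Not NE.
(T, Y, In): Player A can switch to B (13 → 15). Not NE.
(T, Y, Out): Player C can switch to In (13 → 17). Not NE.
(B, X, In): Player A gets 6, best alternative 2; Player B gets 20, best alternative 8; Player C gets 19, best alternative 8. No profitable deviation — NE.
(B, X, Out): Player A can switch to T (1 → 6). Not NE.
(B, Y, In): Player B can switch to X (8 → 20). Not NE.
(B, Y, Out): Player A can switch to T (5 → 19). Not NE.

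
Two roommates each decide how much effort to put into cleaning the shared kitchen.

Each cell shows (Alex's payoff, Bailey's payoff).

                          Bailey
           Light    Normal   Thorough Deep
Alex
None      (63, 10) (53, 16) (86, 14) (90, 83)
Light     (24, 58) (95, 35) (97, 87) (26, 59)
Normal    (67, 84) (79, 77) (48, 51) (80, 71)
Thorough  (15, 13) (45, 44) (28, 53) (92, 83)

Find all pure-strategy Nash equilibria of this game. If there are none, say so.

(Light, Thorough), (Normal, Light), (Thorough, Deep)

Check each profile: it is a Nash equilibrium iff no player can strictly gain by switching unilaterally.
(None, Light): Alex can switch to Normal (63 → 67). Not NE.
(None, Normal): Alex can switch to Light (53 → 95). Not NE.
(None, Thorough): Alex can switch to Light (86 → 97). Not NE.
(None, Deep): Alex can switch to Thorough (90 → 92). Not NE.
(Light, Light): Alex can switch to None (24 → 63). Not NE.
(Light, Normal): Bailey can switch to Light (35 → 58). Not NE.
(Light, Thorough): Alex gets 97, best alternative 86; Bailey gets 87, best alternative 59. No profitable deviation — NE.
(Normal, Light): Alex gets 67, best alternative 63; Bailey gets 84, best alternative 77. No profitable deviation — NE.
(Thorough, Deep): Alex gets 92, best alternative 90; Bailey gets 83, best alternative 53. No profitable deviation — NE.
(The remaining 7 profiles each have a profitable deviation by the same check.)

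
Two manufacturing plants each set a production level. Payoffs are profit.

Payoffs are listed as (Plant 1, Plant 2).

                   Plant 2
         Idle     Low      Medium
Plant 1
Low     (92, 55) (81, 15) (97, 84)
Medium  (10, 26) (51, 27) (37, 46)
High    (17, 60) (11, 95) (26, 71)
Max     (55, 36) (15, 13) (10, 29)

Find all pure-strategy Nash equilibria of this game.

Pure NE: (Low, Medium)

Plant 1 against Idle: payoffs 92, 10, 17, 55 → best response Low.
Plant 1 against Low: payoffs 81, 51, 11, 15 → best response Low.
Plant 1 against Medium: payoffs 97, 37, 26, 10 → best response Low.
Plant 2 against Low: payoffs 55, 15, 84 → best response Medium.
Plant 2 against Medium: payoffs 26, 27, 46 → best response Medium.
Plant 2 against High: payoffs 60, 95, 71 → best response Low.
Plant 2 against Max: payoffs 36, 13, 29 → best response Idle.
Mutual best responses: (Low, Medium).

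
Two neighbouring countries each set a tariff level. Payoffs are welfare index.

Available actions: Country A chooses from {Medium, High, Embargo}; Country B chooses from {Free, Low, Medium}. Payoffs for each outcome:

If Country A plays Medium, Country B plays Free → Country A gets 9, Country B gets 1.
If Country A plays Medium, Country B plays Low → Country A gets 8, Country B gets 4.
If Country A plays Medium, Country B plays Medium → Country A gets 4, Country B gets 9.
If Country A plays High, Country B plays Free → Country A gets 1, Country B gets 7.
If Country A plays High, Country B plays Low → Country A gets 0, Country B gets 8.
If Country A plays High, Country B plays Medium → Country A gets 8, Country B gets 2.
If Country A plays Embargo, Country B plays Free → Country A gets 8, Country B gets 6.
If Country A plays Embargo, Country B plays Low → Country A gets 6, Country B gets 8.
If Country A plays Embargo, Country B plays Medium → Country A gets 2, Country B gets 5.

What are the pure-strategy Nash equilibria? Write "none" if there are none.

Country A against Free: payoffs 9, 1, 8 → best response Medium.
Country A against Low: payoffs 8, 0, 6 → best response Medium.
Country A against Medium: payoffs 4, 8, 2 → best response High.
Country B against Medium: payoffs 1, 4, 9 → best response Medium.
Country B against High: payoffs 7, 8, 2 → best response Low.
Country B against Embargo: payoffs 6, 8, 5 → best response Low.
No profile is a mutual best response for all players.

none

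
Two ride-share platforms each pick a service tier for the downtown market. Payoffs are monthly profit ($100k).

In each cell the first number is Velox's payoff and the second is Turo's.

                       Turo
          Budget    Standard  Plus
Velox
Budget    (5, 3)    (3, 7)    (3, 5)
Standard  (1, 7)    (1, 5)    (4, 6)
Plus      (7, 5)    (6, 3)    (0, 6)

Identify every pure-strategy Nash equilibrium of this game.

none

(Budget, Budget): Velox can switch to Plus (5 → 7). Not NE.
(Budget, Standard): Velox can switch to Plus (3 → 6). Not NE.
(Budget, Plus): Velox can switch to Standard (3 → 4). Not NE.
(Standard, Budget): Velox can switch to Budget (1 → 5). Not NE.
(Standard, Standard): Velox can switch to Budget (1 → 3). Not NE.
(Standard, Plus): Turo can switch to Budget (6 → 7). Not NE.
(Plus, Budget): Turo can switch to Plus (5 → 6). Not NE.
(Plus, Standard): Turo can switch to Budget (3 → 5). Not NE.
(The remaining 1 profile has a profitable deviation by the same check.)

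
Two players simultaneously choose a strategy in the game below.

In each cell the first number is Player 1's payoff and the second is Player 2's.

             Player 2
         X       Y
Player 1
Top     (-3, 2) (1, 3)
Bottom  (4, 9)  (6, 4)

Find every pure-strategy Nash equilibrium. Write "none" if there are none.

The unique pure-strategy Nash equilibrium is (Bottom, X).

Player 1 against X: payoffs -3, 4 → best response Bottom.
Player 1 against Y: payoffs 1, 6 → best response Bottom.
Player 2 against Top: payoffs 2, 3 → best response Y.
Player 2 against Bottom: payoffs 9, 4 → best response X.
Mutual best responses: (Bottom, X).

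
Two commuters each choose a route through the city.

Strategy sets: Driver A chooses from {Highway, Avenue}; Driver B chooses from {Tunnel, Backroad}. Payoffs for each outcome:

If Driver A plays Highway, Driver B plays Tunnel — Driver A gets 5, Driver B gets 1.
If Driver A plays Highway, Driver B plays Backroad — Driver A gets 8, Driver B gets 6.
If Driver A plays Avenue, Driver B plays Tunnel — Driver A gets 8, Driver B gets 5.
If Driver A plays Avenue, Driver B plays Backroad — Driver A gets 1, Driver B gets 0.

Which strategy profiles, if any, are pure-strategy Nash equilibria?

Pure-strategy Nash equilibria: (Highway, Backroad); (Avenue, Tunnel)

(Highway, Tunnel): Driver A can switch to Avenue (5 → 8). Not NE.
(Highway, Backroad): Driver A gets 8, best alternative 1; Driver B gets 6, best alternative 1. No profitable deviation — NE.
(Avenue, Tunnel): Driver A gets 8, best alternative 5; Driver B gets 5, best alternative 0. No profitable deviation — NE.
(Avenue, Backroad): Driver A can switch to Highway (1 → 8). Not NE.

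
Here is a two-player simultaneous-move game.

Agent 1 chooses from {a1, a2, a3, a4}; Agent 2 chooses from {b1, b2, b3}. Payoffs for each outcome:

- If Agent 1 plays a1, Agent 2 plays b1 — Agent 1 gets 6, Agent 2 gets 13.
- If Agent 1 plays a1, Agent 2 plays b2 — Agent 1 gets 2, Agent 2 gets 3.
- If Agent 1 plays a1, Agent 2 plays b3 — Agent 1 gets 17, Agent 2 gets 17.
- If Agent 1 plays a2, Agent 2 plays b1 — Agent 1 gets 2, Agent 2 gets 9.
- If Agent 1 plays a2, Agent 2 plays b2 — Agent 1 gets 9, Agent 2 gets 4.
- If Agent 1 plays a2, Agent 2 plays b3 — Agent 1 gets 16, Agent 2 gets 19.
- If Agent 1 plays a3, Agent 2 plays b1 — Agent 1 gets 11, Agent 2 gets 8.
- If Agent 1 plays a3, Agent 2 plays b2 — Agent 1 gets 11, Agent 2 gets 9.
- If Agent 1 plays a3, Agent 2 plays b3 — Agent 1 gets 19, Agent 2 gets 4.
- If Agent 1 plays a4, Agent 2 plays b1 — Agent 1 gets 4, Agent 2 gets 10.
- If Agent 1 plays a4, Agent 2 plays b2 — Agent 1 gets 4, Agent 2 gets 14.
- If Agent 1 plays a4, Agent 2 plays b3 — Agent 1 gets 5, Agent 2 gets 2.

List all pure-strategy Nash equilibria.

(a3, b2)

(a1, b1): Agent 1 can switch to a3 (6 → 11). Not NE.
(a1, b2): Agent 1 can switch to a2 (2 → 9). Not NE.
(a1, b3): Agent 1 can switch to a3 (17 → 19). Not NE.
(a2, b1): Agent 1 can switch to a1 (2 → 6). Not NE.
(a2, b2): Agent 1 can switch to a3 (9 → 11). Not NE.
(a2, b3): Agent 1 can switch to a1 (16 → 17). Not NE.
(a3, b1): Agent 2 can switch to b2 (8 → 9). Not NE.
(a3, b2): Agent 1 gets 11, best alternative 9; Agent 2 gets 9, best alternative 8. No profitable deviation — NE.
(a3, b3): Agent 2 can switch to b1 (4 → 8). Not NE.
(a4, b1): Agent 1 can switch to a1 (4 → 6). Not NE.
(a4, b2): Agent 1 can switch to a2 (4 → 9). Not NE.
(The remaining 1 profile has a profitable deviation by the same check.)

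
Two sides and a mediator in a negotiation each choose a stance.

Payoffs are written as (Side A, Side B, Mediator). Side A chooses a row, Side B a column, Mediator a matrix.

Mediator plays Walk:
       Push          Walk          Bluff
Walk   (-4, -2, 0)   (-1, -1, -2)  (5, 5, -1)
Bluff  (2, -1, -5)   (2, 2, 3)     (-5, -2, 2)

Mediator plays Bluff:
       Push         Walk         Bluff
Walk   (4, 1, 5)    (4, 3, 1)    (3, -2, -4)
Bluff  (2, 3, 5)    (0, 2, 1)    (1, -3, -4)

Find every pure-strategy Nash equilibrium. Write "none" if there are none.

Pure-strategy Nash equilibria: (Walk, Walk, Bluff) and (Walk, Bluff, Walk) and (Bluff, Walk, Walk)

Mark each player's best response to every combination of opponents' strategies; a profile where every player is best-responding is a pure Nash equilibrium.
Side A against (Push, Walk): payoffs -4, 2 → best response Bluff.
Side A against (Push, Bluff): payoffs 4, 2 → best response Walk.
Side A against (Walk, Walk): payoffs -1, 2 → best response Bluff.
Side A against (Walk, Bluff): payoffs 4, 0 → best response Walk.
Side A against (Bluff, Walk): payoffs 5, -5 → best response Walk.
Side A against (Bluff, Bluff): payoffs 3, 1 → best response Walk.
Side B against (Walk, Walk): payoffs -2, -1, 5 → best response Bluff.
Side B against (Walk, Bluff): payoffs 1, 3, -2 → best response Walk.
Side B against (Bluff, Walk): payoffs -1, 2, -2 → best response Walk.
Side B against (Bluff, Bluff): payoffs 3, 2, -3 → best response Push.
Mediator against (Walk, Push): payoffs 0, 5 → best response Bluff.
Mediator against (Walk, Walk): payoffs -2, 1 → best response Bluff.
Mediator against (Walk, Bluff): payoffs -1, -4 → best response Walk.
Mediator against (Bluff, Push): payoffs -5, 5 → best response Bluff.
Mediator against (Bluff, Walk): payoffs 3, 1 → best response Walk.
Mediator against (Bluff, Bluff): payoffs 2, -4 → best response Walk.
Mutual best responses: (Walk, Walk, Bluff); (Walk, Bluff, Walk); (Bluff, Walk, Walk).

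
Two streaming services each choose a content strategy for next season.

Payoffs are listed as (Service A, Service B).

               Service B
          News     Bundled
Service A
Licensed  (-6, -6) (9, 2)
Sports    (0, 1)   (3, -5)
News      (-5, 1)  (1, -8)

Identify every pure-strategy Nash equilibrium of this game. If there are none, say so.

For each player, find the best response to each opponent profile; mutual best responses are the pure NE.
Service A against News: payoffs -6, 0, -5 → best response Sports.
Service A against Bundled: payoffs 9, 3, 1 → best response Licensed.
Service B against Licensed: payoffs -6, 2 → best response Bundled.
Service B against Sports: payoffs 1, -5 → best response News.
Service B against News: payoffs 1, -8 → best response News.
Mutual best responses: (Licensed, Bundled); (Sports, News).

The pure Nash equilibria are (Licensed, Bundled), (Sports, News).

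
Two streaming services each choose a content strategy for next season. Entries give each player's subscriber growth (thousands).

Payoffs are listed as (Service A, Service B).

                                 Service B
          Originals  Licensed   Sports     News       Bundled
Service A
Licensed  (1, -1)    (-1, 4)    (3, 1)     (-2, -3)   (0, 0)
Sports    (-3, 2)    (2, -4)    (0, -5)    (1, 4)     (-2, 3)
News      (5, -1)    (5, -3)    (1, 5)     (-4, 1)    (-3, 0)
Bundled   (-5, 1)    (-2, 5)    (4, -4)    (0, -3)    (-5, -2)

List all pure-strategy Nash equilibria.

(Sports, News)

Service A against Originals: payoffs 1, -3, 5, -5 → best response News.
Service A against Licensed: payoffs -1, 2, 5, -2 → best response News.
Service A against Sports: payoffs 3, 0, 1, 4 → best response Bundled.
Service A against News: payoffs -2, 1, -4, 0 → best response Sports.
Service A against Bundled: payoffs 0, -2, -3, -5 → best response Licensed.
Service B against Licensed: payoffs -1, 4, 1, -3, 0 → best response Licensed.
Service B against Sports: payoffs 2, -4, -5, 4, 3 → best response News.
Service B against News: payoffs -1, -3, 5, 1, 0 → best response Sports.
Service B against Bundled: payoffs 1, 5, -4, -3, -2 → best response Licensed.
Mutual best responses: (Sports, News).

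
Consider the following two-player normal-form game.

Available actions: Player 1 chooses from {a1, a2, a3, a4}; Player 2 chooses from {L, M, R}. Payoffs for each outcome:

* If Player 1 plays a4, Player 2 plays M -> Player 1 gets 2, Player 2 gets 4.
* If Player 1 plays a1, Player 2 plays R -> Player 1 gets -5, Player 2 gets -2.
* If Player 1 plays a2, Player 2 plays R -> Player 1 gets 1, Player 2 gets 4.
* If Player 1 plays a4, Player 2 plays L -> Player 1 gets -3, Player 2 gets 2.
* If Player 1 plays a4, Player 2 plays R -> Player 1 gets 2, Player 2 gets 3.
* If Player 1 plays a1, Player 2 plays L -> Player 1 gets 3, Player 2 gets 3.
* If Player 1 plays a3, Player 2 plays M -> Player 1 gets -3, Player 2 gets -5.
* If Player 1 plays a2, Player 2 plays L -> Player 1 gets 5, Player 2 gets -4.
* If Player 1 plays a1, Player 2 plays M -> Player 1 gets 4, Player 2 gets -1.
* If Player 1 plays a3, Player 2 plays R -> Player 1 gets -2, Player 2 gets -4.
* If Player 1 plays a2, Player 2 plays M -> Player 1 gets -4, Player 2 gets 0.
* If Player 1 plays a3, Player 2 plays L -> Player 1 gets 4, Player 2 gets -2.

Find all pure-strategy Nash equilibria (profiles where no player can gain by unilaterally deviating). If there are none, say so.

Player 1 against L: payoffs 3, 5, 4, -3 → best response a2.
Player 1 against M: payoffs 4, -4, -3, 2 → best response a1.
Player 1 against R: payoffs -5, 1, -2, 2 → best response a4.
Player 2 against a1: payoffs 3, -1, -2 → best response L.
Player 2 against a2: payoffs -4, 0, 4 → best response R.
Player 2 against a3: payoffs -2, -5, -4 → best response L.
Player 2 against a4: payoffs 2, 4, 3 → best response M.
No profile is a mutual best response for all players.

none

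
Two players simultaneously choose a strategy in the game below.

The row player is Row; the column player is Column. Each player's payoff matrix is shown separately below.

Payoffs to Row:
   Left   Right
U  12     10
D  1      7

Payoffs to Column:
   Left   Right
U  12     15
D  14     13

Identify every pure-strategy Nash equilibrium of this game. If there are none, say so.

For each player, find the best response to each opponent profile; mutual best responses are the pure NE.
Row against Left: payoffs 12, 1 → best response U.
Row against Right: payoffs 10, 7 → best response U.
Column against U: payoffs 12, 15 → best response Right.
Column against D: payoffs 14, 13 → best response Left.
Mutual best responses: (U, Right).

Pure NE: (U, Right)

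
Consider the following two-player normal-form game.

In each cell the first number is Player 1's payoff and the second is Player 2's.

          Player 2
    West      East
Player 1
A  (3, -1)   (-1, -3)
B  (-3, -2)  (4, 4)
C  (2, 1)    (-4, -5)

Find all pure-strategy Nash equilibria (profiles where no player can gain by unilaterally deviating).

Pure-strategy Nash equilibria: (A, West), (B, East)

(A, West): Player 1 gets 3, best alternative 2; Player 2 gets -1, best alternative -3. No profitable deviation — NE.
(A, East): Player 1 can switch to B (-1 → 4). Not NE.
(B, West): Player 1 can switch to A (-3 → 3). Not NE.
(B, East): Player 1 gets 4, best alternative -1; Player 2 gets 4, best alternative -2. No profitable deviation — NE.
(C, West): Player 1 can switch to A (2 → 3). Not NE.
(C, East): Player 1 can switch to A (-4 → -1). Not NE.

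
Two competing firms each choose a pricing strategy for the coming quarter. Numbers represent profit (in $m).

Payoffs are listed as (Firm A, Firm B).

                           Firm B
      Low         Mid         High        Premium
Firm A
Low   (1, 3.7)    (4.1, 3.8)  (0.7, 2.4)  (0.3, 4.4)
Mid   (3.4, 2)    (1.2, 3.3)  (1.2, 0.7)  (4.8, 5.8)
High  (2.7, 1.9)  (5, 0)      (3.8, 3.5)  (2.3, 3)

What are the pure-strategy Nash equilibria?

(Low, Low): Firm A can switch to Mid (1 → 3.4). Not NE.
(Low, Mid): Firm A can switch to High (4.1 → 5). Not NE.
(Low, High): Firm A can switch to Mid (0.7 → 1.2). Not NE.
(Low, Premium): Firm A can switch to Mid (0.3 → 4.8). Not NE.
(Mid, Low): Firm B can switch to Mid (2 → 3.3). Not NE.
(Mid, Mid): Firm A can switch to Low (1.2 → 4.1). Not NE.
(Mid, High): Firm A can switch to High (1.2 → 3.8). Not NE.
(Mid, Premium): Firm A gets 4.8, best alternative 2.3; Firm B gets 5.8, best alternative 3.3. No profitable deviation — NE.
(High, Low): Firm A can switch to Mid (2.7 → 3.4). Not NE.
(High, High): Firm A gets 3.8, best alternative 1.2; Firm B gets 3.5, best alternative 3. No profitable deviation — NE.
(The remaining 2 profiles each have a profitable deviation by the same check.)

Pure-strategy Nash equilibria: (Mid, Premium); (High, High)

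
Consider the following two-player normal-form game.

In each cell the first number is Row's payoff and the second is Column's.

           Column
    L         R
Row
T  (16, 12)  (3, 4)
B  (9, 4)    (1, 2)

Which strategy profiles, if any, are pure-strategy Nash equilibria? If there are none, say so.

Check each profile: it is a Nash equilibrium iff no player can strictly gain by switching unilaterally.
(T, L): Row gets 16, best alternative 9; Column gets 12, best alternative 4. No profitable deviation — NE.
(T, R): Column can switch to L (4 → 12). Not NE.
(B, L): Row can switch to T (9 → 16). Not NE.
(B, R): Row can switch to T (1 → 3). Not NE.

(T, L)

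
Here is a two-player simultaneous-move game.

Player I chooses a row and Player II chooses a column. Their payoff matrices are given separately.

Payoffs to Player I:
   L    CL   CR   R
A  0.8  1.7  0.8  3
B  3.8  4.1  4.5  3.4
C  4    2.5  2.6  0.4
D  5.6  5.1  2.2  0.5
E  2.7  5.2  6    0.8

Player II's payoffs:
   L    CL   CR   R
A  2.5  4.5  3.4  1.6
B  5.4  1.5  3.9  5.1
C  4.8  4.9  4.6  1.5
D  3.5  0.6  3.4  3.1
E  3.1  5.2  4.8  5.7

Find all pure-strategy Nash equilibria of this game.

(D, L)

For each player, find the best response to each opponent profile; mutual best responses are the pure NE.
Player I against L: payoffs 0.8, 3.8, 4, 5.6, 2.7 → best response D.
Player I against CL: payoffs 1.7, 4.1, 2.5, 5.1, 5.2 → best response E.
Player I against CR: payoffs 0.8, 4.5, 2.6, 2.2, 6 → best response E.
Player I against R: payoffs 3, 3.4, 0.4, 0.5, 0.8 → best response B.
Player II against A: payoffs 2.5, 4.5, 3.4, 1.6 → best response CL.
Player II against B: payoffs 5.4, 1.5, 3.9, 5.1 → best response L.
Player II against C: payoffs 4.8, 4.9, 4.6, 1.5 → best response CL.
Player II against D: payoffs 3.5, 0.6, 3.4, 3.1 → best response L.
Player II against E: payoffs 3.1, 5.2, 4.8, 5.7 → best response R.
Mutual best responses: (D, L).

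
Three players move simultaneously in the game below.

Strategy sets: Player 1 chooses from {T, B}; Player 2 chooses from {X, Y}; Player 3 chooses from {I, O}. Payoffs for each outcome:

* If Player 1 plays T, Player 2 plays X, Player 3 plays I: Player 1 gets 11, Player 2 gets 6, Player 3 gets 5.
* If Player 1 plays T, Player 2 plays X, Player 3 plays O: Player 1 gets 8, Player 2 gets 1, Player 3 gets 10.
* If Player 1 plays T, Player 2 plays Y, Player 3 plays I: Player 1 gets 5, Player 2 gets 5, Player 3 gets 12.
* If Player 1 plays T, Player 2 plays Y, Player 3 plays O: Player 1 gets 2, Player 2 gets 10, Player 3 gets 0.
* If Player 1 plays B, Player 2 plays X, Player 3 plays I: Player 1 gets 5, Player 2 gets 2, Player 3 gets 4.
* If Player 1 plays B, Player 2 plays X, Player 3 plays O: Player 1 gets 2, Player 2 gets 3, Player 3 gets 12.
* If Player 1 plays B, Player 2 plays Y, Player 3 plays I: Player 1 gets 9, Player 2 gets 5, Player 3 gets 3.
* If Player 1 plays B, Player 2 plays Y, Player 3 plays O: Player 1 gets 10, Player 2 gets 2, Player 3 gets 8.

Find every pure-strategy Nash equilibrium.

Player 1 against (X, I): payoffs 11, 5 → best response T.
Player 1 against (X, O): payoffs 8, 2 → best response T.
Player 1 against (Y, I): payoffs 5, 9 → best response B.
Player 1 against (Y, O): payoffs 2, 10 → best response B.
Player 2 against (T, I): payoffs 6, 5 → best response X.
Player 2 against (T, O): payoffs 1, 10 → best response Y.
Player 2 against (B, I): payoffs 2, 5 → best response Y.
Player 2 against (B, O): payoffs 3, 2 → best response X.
Player 3 against (T, X): payoffs 5, 10 → best response O.
Player 3 against (T, Y): payoffs 12, 0 → best response I.
Player 3 against (B, X): payoffs 4, 12 → best response O.
Player 3 against (B, Y): payoffs 3, 8 → best response O.
No profile is a mutual best response for all players.

none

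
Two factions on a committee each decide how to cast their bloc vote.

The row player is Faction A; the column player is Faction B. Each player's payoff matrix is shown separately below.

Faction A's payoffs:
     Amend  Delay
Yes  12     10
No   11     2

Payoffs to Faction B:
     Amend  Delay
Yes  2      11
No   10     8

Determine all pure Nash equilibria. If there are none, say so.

Pure NE: (Yes, Delay)

Faction A against Amend: payoffs 12, 11 → best response Yes.
Faction A against Delay: payoffs 10, 2 → best response Yes.
Faction B against Yes: payoffs 2, 11 → best response Delay.
Faction B against No: payoffs 10, 8 → best response Amend.
Mutual best responses: (Yes, Delay).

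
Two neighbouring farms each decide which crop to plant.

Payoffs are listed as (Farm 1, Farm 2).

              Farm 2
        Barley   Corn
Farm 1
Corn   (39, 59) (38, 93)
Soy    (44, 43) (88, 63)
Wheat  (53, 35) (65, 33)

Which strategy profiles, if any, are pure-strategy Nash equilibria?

(Corn, Barley): Farm 1 can switch to Soy (39 → 44). Not NE.
(Corn, Corn): Farm 1 can switch to Soy (38 → 88). Not NE.
(Soy, Barley): Farm 1 can switch to Wheat (44 → 53). Not NE.
(Soy, Corn): Farm 1 gets 88, best alternative 65; Farm 2 gets 63, best alternative 43. No profitable deviation — NE.
(Wheat, Barley): Farm 1 gets 53, best alternative 44; Farm 2 gets 35, best alternative 33. No profitable deviation — NE.
(Wheat, Corn): Farm 1 can switch to Soy (65 → 88). Not NE.

Pure-strategy Nash equilibria: (Soy, Corn); (Wheat, Barley)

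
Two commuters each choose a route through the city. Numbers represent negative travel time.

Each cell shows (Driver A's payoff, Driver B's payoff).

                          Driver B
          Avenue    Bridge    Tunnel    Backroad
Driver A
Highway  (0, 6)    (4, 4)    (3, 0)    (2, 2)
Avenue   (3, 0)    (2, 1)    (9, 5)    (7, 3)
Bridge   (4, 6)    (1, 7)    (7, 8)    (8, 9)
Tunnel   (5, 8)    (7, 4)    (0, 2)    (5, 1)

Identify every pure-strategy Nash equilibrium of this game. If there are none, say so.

Check each profile: it is a Nash equilibrium iff no player can strictly gain by switching unilaterally.
(Highway, Avenue): Driver A can switch to Avenue (0 → 3). Not NE.
(Highway, Bridge): Driver A can switch to Tunnel (4 → 7). Not NE.
(Highway, Tunnel): Driver A can switch to Avenue (3 → 9). Not NE.
(Highway, Backroad): Driver A can switch to Avenue (2 → 7). Not NE.
(Avenue, Avenue): Driver A can switch to Bridge (3 → 4). Not NE.
(Avenue, Bridge): Driver A can switch to Highway (2 → 4). Not NE.
(Avenue, Tunnel): Driver A gets 9, best alternative 7; Driver B gets 5, best alternative 3. No profitable deviation — NE.
(Avenue, Backroad): Driver A can switch to Bridge (7 → 8). Not NE.
(Bridge, Avenue): Driver A can switch to Tunnel (4 → 5). Not NE.
(Bridge, Bridge): Driver A can switch to Highway (1 → 4). Not NE.
(Bridge, Tunnel): Driver A can switch to Avenue (7 → 9). Not NE.
(Bridge, Backroad): Driver A gets 8, best alternative 7; Driver B gets 9, best alternative 8. No profitable deviation — NE.
(Tunnel, Avenue): Driver A gets 5, best alternative 4; Driver B gets 8, best alternative 4. No profitable deviation — NE.
(Tunnel, Bridge): Driver B can switch to Avenue (4 → 8). Not NE.
(Tunnel, Tunnel): Driver A can switch to Highway (0 → 3). Not NE.
(The remaining 1 profile has a profitable deviation by the same check.)

(Avenue, Tunnel) and (Bridge, Backroad) and (Tunnel, Avenue)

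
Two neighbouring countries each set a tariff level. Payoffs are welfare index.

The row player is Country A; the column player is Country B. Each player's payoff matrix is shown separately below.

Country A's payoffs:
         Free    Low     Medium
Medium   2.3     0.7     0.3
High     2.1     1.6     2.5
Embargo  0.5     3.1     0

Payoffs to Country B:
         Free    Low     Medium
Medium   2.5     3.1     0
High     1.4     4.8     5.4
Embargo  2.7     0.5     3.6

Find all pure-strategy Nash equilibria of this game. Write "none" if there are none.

The unique pure-strategy Nash equilibrium is (High, Medium).

For each strategy profile, look for a profitable unilateral deviation.
(Medium, Free): Country B can switch to Low (2.5 → 3.1). Not NE.
(Medium, Low): Country A can switch to High (0.7 → 1.6). Not NE.
(Medium, Medium): Country A can switch to High (0.3 → 2.5). Not NE.
(High, Free): Country A can switch to Medium (2.1 → 2.3). Not NE.
(High, Low): Country A can switch to Embargo (1.6 → 3.1). Not NE.
(High, Medium): Country A gets 2.5, best alternative 0.3; Country B gets 5.4, best alternative 4.8. No profitable deviation — NE.
(Embargo, Free): Country A can switch to Medium (0.5 → 2.3). Not NE.
(Embargo, Low): Country B can switch to Free (0.5 → 2.7). Not NE.
(Embargo, Medium): Country A can switch to Medium (0 → 0.3). Not NE.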